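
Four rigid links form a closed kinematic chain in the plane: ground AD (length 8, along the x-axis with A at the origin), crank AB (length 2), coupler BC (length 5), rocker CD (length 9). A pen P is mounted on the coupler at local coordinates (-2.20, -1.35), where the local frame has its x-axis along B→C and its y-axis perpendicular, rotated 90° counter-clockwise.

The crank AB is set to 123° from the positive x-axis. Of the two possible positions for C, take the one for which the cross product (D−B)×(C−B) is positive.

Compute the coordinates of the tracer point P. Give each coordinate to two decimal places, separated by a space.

A=(0,0), D=(8.00,0)
B = A + 2.00·(cos123°, sin123°) = (-1.0893, 1.6773)
|BD| = 9.2428
circle(B,5.00) ∩ circle(D,9.00): a=1.5920, h=4.7398
  candidates: C₊=(1.3364,6.0495) cross=43.809; C₋=(-0.3839,-3.2727) cross=-43.809
  mode + wants cross > 0 → take C=(1.3364,6.0495) (cross=43.809)
ex = (C−B)/|BC| = (0.4851,0.8744); ey = (-0.8744,0.4851)
P = B + -2.20·ex + -1.35·ey = (-0.9761,-0.9014)

-0.98 -0.90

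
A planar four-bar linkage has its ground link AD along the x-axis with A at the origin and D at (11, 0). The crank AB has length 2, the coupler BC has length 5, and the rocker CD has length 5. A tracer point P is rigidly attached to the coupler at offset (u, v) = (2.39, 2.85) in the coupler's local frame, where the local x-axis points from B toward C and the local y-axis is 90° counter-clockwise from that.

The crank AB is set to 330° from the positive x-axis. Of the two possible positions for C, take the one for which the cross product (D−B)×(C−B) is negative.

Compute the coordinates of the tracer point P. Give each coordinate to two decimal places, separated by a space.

A=(0,0), D=(11.00,0)
B = A + 2.00·(cos330°, sin330°) = (1.7321, -1.0000)
|BD| = 9.3217
circle(B,5.00) ∩ circle(D,5.00): a=4.6609, h=1.8100
  candidates: C₊=(6.1719,1.2996) cross=16.873; C₋=(6.5602,-2.2996) cross=-16.873
  mode - wants cross < 0 → take C=(6.5602,-2.2996) (cross=-16.873)
ex = (C−B)/|BC| = (0.9656,-0.2599); ey = (0.2599,0.9656)
P = B + 2.39·ex + 2.85·ey = (4.7807,1.1308)

4.78 1.13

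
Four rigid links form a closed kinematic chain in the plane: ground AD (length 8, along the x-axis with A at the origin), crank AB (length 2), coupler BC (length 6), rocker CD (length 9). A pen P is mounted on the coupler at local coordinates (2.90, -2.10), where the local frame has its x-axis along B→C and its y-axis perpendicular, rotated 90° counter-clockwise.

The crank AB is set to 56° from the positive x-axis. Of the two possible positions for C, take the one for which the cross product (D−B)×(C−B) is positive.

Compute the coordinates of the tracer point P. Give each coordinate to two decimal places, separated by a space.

A=(0,0), D=(8.00,0)
B = A + 2.00·(cos56°, sin56°) = (1.1184, 1.6581)
|BD| = 7.0785
circle(B,6.00) ∩ circle(D,9.00): a=0.3607, h=5.9892
  candidates: C₊=(2.8719,7.3961) cross=42.394; C₋=(0.0661,-4.2489) cross=-42.394
  mode + wants cross > 0 → take C=(2.8719,7.3961) (cross=42.394)
ex = (C−B)/|BC| = (0.2923,0.9563); ey = (-0.9563,0.2923)
P = B + 2.90·ex + -2.10·ey = (3.9742,3.8177)

3.97 3.82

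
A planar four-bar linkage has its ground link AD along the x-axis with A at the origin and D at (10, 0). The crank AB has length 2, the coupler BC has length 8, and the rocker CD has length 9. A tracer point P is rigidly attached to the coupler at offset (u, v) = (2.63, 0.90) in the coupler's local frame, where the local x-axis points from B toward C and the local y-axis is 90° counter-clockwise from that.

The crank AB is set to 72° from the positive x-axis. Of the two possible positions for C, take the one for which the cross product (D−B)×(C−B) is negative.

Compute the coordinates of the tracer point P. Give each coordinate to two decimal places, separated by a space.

2.28 -0.33

A=(0,0), D=(10.00,0)
B = A + 2.00·(cos72°, sin72°) = (0.6180, 1.9021)
|BD| = 9.5728
circle(B,8.00) ∩ circle(D,9.00): a=3.8985, h=6.9858
  candidates: C₊=(5.8269,7.9740) cross=66.874; C₋=(3.0507,-5.7190) cross=-66.874
  mode - wants cross < 0 → take C=(3.0507,-5.7190) (cross=-66.874)
ex = (C−B)/|BC| = (0.3041,-0.9526); ey = (0.9526,0.3041)
P = B + 2.63·ex + 0.90·ey = (2.2752,-0.3297)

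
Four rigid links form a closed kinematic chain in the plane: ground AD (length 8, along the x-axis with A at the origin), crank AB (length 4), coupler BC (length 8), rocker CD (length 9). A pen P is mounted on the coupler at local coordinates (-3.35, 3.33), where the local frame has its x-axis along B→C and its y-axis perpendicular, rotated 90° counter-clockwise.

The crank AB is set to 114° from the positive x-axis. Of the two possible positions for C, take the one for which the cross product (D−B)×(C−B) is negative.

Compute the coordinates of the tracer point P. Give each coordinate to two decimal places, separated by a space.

0.94 7.62

A=(0,0), D=(8.00,0)
B = A + 4.00·(cos114°, sin114°) = (-1.6269, 3.6542)
|BD| = 10.2971
circle(B,8.00) ∩ circle(D,9.00): a=4.3231, h=6.7313
  candidates: C₊=(4.8036,8.4132) cross=69.313; C₋=(0.0260,-4.1732) cross=-69.313
  mode - wants cross < 0 → take C=(0.0260,-4.1732) (cross=-69.313)
ex = (C−B)/|BC| = (0.2066,-0.9784); ey = (0.9784,0.2066)
P = B + -3.35·ex + 3.33·ey = (0.9390,7.6199)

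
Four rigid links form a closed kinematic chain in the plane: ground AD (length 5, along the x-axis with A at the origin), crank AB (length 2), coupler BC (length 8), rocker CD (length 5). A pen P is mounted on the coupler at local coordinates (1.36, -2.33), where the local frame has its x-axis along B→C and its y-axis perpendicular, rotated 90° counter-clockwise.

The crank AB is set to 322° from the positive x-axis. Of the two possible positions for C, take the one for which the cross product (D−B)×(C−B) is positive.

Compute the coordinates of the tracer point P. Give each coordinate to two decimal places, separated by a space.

4.20 -1.87

A=(0,0), D=(5.00,0)
B = A + 2.00·(cos322°, sin322°) = (1.5760, -1.2313)
|BD| = 3.6387
circle(B,8.00) ∩ circle(D,5.00): a=7.1785, h=3.5313
  candidates: C₊=(7.1360,4.5208) cross=12.849; C₋=(9.5259,-2.1251) cross=-12.849
  mode + wants cross > 0 → take C=(7.1360,4.5208) (cross=12.849)
ex = (C−B)/|BC| = (0.6950,0.7190); ey = (-0.7190,0.6950)
P = B + 1.36·ex + -2.33·ey = (4.1965,-1.8728)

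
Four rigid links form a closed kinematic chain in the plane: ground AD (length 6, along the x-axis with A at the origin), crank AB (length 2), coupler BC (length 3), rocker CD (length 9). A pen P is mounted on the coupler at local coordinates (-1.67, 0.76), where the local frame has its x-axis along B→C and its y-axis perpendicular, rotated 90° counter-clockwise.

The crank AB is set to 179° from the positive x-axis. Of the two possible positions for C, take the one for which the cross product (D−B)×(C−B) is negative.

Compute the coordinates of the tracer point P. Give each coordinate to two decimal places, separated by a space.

-0.97 1.55

A=(0,0), D=(6.00,0)
B = A + 2.00·(cos179°, sin179°) = (-1.9997, 0.0349)
|BD| = 7.9998
circle(B,3.00) ∩ circle(D,9.00): a=-0.5002, h=2.9580
  candidates: C₊=(-2.4870,2.9951) cross=23.663; C₋=(-2.5128,-2.9209) cross=-23.663
  mode - wants cross < 0 → take C=(-2.5128,-2.9209) (cross=-23.663)
ex = (C−B)/|BC| = (-0.1710,-0.9853); ey = (0.9853,-0.1710)
P = B + -1.67·ex + 0.76·ey = (-0.9652,1.5503)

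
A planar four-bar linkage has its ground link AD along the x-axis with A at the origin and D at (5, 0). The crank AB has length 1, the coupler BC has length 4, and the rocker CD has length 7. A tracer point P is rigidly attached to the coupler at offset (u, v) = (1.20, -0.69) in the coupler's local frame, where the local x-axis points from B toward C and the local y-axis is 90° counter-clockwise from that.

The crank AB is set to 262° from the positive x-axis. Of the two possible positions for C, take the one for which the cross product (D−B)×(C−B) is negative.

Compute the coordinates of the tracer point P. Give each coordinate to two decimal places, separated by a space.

-0.76 -2.23

A=(0,0), D=(5.00,0)
B = A + 1.00·(cos262°, sin262°) = (-0.1392, -0.9903)
|BD| = 5.2337
circle(B,4.00) ∩ circle(D,7.00): a=-0.5358, h=3.9640
  candidates: C₊=(-1.4153,2.8007) cross=20.746; C₋=(0.0847,-4.9840) cross=-20.746
  mode - wants cross < 0 → take C=(0.0847,-4.9840) (cross=-20.746)
ex = (C−B)/|BC| = (0.0560,-0.9984); ey = (0.9984,0.0560)
P = B + 1.20·ex + -0.69·ey = (-0.7609,-2.2270)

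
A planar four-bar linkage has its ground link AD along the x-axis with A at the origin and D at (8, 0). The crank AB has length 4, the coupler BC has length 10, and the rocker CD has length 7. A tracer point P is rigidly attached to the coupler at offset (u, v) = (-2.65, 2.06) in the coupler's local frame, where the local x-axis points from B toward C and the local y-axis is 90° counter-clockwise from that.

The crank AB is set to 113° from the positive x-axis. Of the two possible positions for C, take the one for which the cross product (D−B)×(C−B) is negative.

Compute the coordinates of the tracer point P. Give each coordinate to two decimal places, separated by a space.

-1.02 6.99

A=(0,0), D=(8.00,0)
B = A + 4.00·(cos113°, sin113°) = (-1.5629, 3.6820)
|BD| = 10.2473
circle(B,10.00) ∩ circle(D,7.00): a=7.6121, h=6.4850
  candidates: C₊=(7.8710,6.9988) cross=66.454; C₋=(3.2106,-5.1051) cross=-66.454
  mode - wants cross < 0 → take C=(3.2106,-5.1051) (cross=-66.454)
ex = (C−B)/|BC| = (0.4774,-0.8787); ey = (0.8787,0.4774)
P = B + -2.65·ex + 2.06·ey = (-1.0178,6.9940)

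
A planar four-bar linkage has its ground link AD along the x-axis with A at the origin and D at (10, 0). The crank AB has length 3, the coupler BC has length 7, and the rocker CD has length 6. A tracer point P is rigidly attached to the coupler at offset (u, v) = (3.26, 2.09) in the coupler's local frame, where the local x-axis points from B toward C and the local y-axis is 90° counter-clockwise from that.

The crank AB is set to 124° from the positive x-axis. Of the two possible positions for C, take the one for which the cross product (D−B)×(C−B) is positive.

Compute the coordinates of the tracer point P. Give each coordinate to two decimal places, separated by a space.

A=(0,0), D=(10.00,0)
B = A + 3.00·(cos124°, sin124°) = (-1.6776, 2.4871)
|BD| = 11.9395
circle(B,7.00) ∩ circle(D,6.00): a=6.5142, h=2.5624
  candidates: C₊=(5.2274,3.6363) cross=30.593; C₋=(4.1599,-1.3760) cross=-30.593
  mode + wants cross > 0 → take C=(5.2274,3.6363) (cross=30.593)
ex = (C−B)/|BC| = (0.9864,0.1642); ey = (-0.1642,0.9864)
P = B + 3.26·ex + 2.09·ey = (1.1951,5.0840)

1.20 5.08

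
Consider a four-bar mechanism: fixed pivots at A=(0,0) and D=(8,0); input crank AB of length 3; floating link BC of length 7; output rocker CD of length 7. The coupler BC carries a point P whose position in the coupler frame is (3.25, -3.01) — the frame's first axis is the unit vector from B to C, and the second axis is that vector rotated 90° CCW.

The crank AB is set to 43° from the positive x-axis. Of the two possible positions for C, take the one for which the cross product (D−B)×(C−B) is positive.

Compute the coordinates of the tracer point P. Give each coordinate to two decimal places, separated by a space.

A=(0,0), D=(8.00,0)
B = A + 3.00·(cos43°, sin43°) = (2.1941, 2.0460)
|BD| = 6.1559
circle(B,7.00) ∩ circle(D,7.00): a=3.0779, h=6.2870
  candidates: C₊=(7.1866,6.9526) cross=38.702; C₋=(3.0075,-4.9066) cross=-38.702
  mode + wants cross > 0 → take C=(7.1866,6.9526) (cross=38.702)
ex = (C−B)/|BC| = (0.7132,0.7009); ey = (-0.7009,0.7132)
P = B + 3.25·ex + -3.01·ey = (6.6219,2.1773)

6.62 2.18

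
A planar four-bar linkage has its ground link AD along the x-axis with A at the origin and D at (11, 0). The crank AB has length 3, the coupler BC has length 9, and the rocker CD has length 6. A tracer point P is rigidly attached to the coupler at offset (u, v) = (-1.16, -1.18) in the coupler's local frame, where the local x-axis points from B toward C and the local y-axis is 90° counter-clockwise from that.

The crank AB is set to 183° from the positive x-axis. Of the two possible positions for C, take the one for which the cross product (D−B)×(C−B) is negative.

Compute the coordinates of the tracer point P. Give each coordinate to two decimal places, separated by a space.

A=(0,0), D=(11.00,0)
B = A + 3.00·(cos183°, sin183°) = (-2.9959, -0.1570)
|BD| = 13.9968
circle(B,9.00) ∩ circle(D,6.00): a=8.6059, h=2.6341
  candidates: C₊=(5.5799,2.5735) cross=36.869; C₋=(5.6390,-2.6944) cross=-36.869
  mode - wants cross < 0 → take C=(5.6390,-2.6944) (cross=-36.869)
ex = (C−B)/|BC| = (0.9594,-0.2819); ey = (0.2819,0.9594)
P = B + -1.16·ex + -1.18·ey = (-4.4415,-0.9621)

-4.44 -0.96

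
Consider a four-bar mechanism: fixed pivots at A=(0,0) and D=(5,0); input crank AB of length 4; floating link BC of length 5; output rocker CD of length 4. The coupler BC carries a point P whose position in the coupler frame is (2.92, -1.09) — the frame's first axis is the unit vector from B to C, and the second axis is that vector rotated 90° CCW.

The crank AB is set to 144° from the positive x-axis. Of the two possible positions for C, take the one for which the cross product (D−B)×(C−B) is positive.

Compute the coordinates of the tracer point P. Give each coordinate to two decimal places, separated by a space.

-0.32 1.26

A=(0,0), D=(5.00,0)
B = A + 4.00·(cos144°, sin144°) = (-3.2361, 2.3511)
|BD| = 8.5651
circle(B,5.00) ∩ circle(D,4.00): a=4.8079, h=1.3725
  candidates: C₊=(1.7639,2.3511) cross=11.756; C₋=(1.0104,-0.2884) cross=-11.756
  mode + wants cross > 0 → take C=(1.7639,2.3511) (cross=11.756)
ex = (C−B)/|BC| = (1.0000,-0.0000); ey = (0.0000,1.0000)
P = B + 2.92·ex + -1.09·ey = (-0.3161,1.2611)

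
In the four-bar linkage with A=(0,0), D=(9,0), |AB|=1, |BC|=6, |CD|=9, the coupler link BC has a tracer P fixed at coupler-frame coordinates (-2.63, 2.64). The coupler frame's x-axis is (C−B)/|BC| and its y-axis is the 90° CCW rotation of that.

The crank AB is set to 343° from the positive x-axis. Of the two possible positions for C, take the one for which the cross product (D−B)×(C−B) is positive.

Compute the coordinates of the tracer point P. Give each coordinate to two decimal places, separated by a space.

-2.09 -2.44

A=(0,0), D=(9.00,0)
B = A + 1.00·(cos343°, sin343°) = (0.9563, -0.2924)
|BD| = 8.0490
circle(B,6.00) ∩ circle(D,9.00): a=1.2291, h=5.8728
  candidates: C₊=(1.9713,5.6212) cross=47.270; C₋=(2.3979,-6.1166) cross=-47.270
  mode + wants cross > 0 → take C=(1.9713,5.6212) (cross=47.270)
ex = (C−B)/|BC| = (0.1692,0.9856); ey = (-0.9856,0.1692)
P = B + -2.63·ex + 2.64·ey = (-2.0906,-2.4379)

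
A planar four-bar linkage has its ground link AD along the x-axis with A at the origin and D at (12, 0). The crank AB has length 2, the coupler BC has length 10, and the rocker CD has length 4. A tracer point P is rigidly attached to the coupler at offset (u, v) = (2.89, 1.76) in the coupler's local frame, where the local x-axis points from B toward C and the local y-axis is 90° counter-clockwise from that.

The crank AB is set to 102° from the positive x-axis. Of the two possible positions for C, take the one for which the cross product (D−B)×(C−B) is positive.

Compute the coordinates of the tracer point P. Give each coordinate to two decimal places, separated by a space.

A=(0,0), D=(12.00,0)
B = A + 2.00·(cos102°, sin102°) = (-0.4158, 1.9563)
|BD| = 12.5690
circle(B,10.00) ∩ circle(D,4.00): a=9.6261, h=2.7091
  candidates: C₊=(9.5146,3.1341) cross=34.050; C₋=(8.6713,-2.2180) cross=-34.050
  mode + wants cross > 0 → take C=(9.5146,3.1341) (cross=34.050)
ex = (C−B)/|BC| = (0.9930,0.1178); ey = (-0.1178,0.9930)
P = B + 2.89·ex + 1.76·ey = (2.2468,4.0444)

2.25 4.04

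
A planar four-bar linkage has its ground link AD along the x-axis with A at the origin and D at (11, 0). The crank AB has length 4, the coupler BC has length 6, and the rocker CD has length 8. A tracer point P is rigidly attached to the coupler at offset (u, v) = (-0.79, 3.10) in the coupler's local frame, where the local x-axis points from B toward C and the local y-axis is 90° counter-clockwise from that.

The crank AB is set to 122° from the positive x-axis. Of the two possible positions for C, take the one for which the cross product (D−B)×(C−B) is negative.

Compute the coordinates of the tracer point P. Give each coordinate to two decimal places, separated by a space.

-1.18 6.45

A=(0,0), D=(11.00,0)
B = A + 4.00·(cos122°, sin122°) = (-2.1197, 3.3922)
|BD| = 13.5511
circle(B,6.00) ∩ circle(D,8.00): a=5.7424, h=1.7391
  candidates: C₊=(3.8753,3.6384) cross=23.567; C₋=(3.0046,0.2710) cross=-23.567
  mode - wants cross < 0 → take C=(3.0046,0.2710) (cross=-23.567)
ex = (C−B)/|BC| = (0.8540,-0.5202); ey = (0.5202,0.8540)
P = B + -0.79·ex + 3.10·ey = (-1.1818,6.4507)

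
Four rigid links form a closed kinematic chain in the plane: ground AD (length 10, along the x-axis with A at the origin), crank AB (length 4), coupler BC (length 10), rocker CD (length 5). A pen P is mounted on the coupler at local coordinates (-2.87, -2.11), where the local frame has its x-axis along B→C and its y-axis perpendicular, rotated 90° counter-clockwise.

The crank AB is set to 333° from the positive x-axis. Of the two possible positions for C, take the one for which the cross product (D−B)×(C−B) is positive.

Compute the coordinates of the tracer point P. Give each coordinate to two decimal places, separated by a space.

2.86 -5.31

A=(0,0), D=(10.00,0)
B = A + 4.00·(cos333°, sin333°) = (3.5640, -1.8160)
|BD| = 6.6873
circle(B,10.00) ∩ circle(D,5.00): a=8.9513, h=4.4580
  candidates: C₊=(10.9684,4.9053) cross=29.812; C₋=(13.3896,-3.6757) cross=-29.812
  mode + wants cross > 0 → take C=(10.9684,4.9053) (cross=29.812)
ex = (C−B)/|BC| = (0.7404,0.6721); ey = (-0.6721,0.7404)
P = B + -2.87·ex + -2.11·ey = (2.8572,-5.3073)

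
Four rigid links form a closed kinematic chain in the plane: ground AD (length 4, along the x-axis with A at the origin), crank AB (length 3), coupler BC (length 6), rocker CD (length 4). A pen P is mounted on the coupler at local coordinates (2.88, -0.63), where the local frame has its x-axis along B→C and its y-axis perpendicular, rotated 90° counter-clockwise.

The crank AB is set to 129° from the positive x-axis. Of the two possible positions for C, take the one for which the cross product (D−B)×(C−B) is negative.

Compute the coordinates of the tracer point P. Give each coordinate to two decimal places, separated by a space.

-0.96 -0.47

A=(0,0), D=(4.00,0)
B = A + 3.00·(cos129°, sin129°) = (-1.8880, 2.3314)
|BD| = 6.3327
circle(B,6.00) ∩ circle(D,4.00): a=4.7455, h=3.6716
  candidates: C₊=(3.8759,3.9981) cross=23.251; C₋=(1.1725,-2.8293) cross=-23.251
  mode - wants cross < 0 → take C=(1.1725,-2.8293) (cross=-23.251)
ex = (C−B)/|BC| = (0.5101,-0.8601); ey = (0.8601,0.5101)
P = B + 2.88·ex + -0.63·ey = (-0.9608,-0.4671)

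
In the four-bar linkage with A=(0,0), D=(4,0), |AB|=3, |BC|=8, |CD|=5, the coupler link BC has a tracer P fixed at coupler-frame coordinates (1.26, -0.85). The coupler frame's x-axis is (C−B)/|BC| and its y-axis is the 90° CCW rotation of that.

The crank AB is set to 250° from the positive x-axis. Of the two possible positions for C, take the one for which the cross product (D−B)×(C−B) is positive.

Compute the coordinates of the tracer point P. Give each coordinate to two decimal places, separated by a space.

A=(0,0), D=(4.00,0)
B = A + 3.00·(cos250°, sin250°) = (-1.0261, -2.8191)
|BD| = 5.7627
circle(B,8.00) ∩ circle(D,5.00): a=6.2652, h=4.9747
  candidates: C₊=(2.0047,4.5846) cross=28.668; C₋=(6.8719,-4.0930) cross=-28.668
  mode + wants cross > 0 → take C=(2.0047,4.5846) (cross=28.668)
ex = (C−B)/|BC| = (0.3788,0.9255); ey = (-0.9255,0.3788)
P = B + 1.26·ex + -0.85·ey = (0.2379,-1.9750)

0.24 -1.98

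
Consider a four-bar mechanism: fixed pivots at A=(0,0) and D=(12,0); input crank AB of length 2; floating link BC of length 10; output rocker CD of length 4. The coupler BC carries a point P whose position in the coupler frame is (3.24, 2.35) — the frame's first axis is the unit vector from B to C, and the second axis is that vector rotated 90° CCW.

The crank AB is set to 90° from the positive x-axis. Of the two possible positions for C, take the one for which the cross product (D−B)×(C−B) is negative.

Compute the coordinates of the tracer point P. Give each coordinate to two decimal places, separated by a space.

3.95 2.62

A=(0,0), D=(12.00,0)
B = A + 2.00·(cos90°, sin90°) = (0.0000, 2.0000)
|BD| = 12.1655
circle(B,10.00) ∩ circle(D,4.00): a=9.5351, h=3.0135
  candidates: C₊=(9.9008,3.4049) cross=36.661; C₋=(8.9100,-2.5400) cross=-36.661
  mode - wants cross < 0 → take C=(8.9100,-2.5400) (cross=-36.661)
ex = (C−B)/|BC| = (0.8910,-0.4540); ey = (0.4540,0.8910)
P = B + 3.24·ex + 2.35·ey = (3.9537,2.6229)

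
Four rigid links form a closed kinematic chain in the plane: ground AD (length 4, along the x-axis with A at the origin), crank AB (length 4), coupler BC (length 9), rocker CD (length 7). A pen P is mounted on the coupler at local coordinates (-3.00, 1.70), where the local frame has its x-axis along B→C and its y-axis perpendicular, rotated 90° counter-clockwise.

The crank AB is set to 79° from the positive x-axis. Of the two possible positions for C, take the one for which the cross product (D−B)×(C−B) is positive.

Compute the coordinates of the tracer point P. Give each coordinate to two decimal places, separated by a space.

-2.25 5.61

A=(0,0), D=(4.00,0)
B = A + 4.00·(cos79°, sin79°) = (0.7632, 3.9265)
|BD| = 5.0886
circle(B,9.00) ∩ circle(D,7.00): a=5.6886, h=6.9742
  candidates: C₊=(9.7631,3.9732) cross=35.489; C₋=(-0.9999,-4.8991) cross=-35.489
  mode + wants cross > 0 → take C=(9.7631,3.9732) (cross=35.489)
ex = (C−B)/|BC| = (1.0000,0.0052); ey = (-0.0052,1.0000)
P = B + -3.00·ex + 1.70·ey = (-2.2455,5.6109)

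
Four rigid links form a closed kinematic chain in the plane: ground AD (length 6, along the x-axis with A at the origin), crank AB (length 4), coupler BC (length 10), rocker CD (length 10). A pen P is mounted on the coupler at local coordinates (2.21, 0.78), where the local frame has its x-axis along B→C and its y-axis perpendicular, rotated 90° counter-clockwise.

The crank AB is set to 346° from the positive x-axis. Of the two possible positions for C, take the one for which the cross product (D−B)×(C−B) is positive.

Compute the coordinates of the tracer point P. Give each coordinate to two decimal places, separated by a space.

A=(0,0), D=(6.00,0)
B = A + 4.00·(cos346°, sin346°) = (3.8812, -0.9677)
|BD| = 2.3293
circle(B,10.00) ∩ circle(D,10.00): a=1.1647, h=9.9319
  candidates: C₊=(0.8145,8.5505) cross=23.135; C₋=(9.0667,-9.5182) cross=-23.135
  mode + wants cross > 0 → take C=(0.8145,8.5505) (cross=23.135)
ex = (C−B)/|BC| = (-0.3067,0.9518); ey = (-0.9518,-0.3067)
P = B + 2.21·ex + 0.78·ey = (2.4610,0.8966)

2.46 0.90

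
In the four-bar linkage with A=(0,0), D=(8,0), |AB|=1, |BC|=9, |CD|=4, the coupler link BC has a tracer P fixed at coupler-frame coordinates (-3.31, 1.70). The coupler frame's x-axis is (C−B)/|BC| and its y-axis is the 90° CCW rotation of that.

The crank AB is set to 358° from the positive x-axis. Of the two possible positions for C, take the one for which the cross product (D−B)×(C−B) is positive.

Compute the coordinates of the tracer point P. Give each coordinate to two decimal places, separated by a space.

A=(0,0), D=(8.00,0)
B = A + 1.00·(cos358°, sin358°) = (0.9994, -0.0349)
|BD| = 7.0007
circle(B,9.00) ∩ circle(D,4.00): a=8.1427, h=3.8335
  candidates: C₊=(9.1229,3.8391) cross=26.837; C₋=(9.1611,-3.8278) cross=-26.837
  mode + wants cross > 0 → take C=(9.1229,3.8391) (cross=26.837)
ex = (C−B)/|BC| = (0.9026,0.4304); ey = (-0.4304,0.9026)
P = B + -3.31·ex + 1.70·ey = (-2.7200,0.0748)

-2.72 0.07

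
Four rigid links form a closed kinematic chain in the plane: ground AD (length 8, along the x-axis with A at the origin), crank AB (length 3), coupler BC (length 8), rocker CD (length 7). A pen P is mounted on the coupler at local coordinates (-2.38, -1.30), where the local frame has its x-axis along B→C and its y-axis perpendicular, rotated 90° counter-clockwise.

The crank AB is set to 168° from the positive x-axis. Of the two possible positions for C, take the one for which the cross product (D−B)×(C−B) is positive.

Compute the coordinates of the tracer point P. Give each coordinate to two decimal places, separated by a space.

-4.08 -1.83

A=(0,0), D=(8.00,0)
B = A + 3.00·(cos168°, sin168°) = (-2.9344, 0.6237)
|BD| = 10.9522
circle(B,8.00) ∩ circle(D,7.00): a=6.1609, h=5.1033
  candidates: C₊=(3.5071,5.3678) cross=55.892; C₋=(2.9258,-4.8221) cross=-55.892
  mode + wants cross > 0 → take C=(3.5071,5.3678) (cross=55.892)
ex = (C−B)/|BC| = (0.8052,0.5930); ey = (-0.5930,0.8052)
P = B + -2.38·ex + -1.30·ey = (-4.0799,-1.8344)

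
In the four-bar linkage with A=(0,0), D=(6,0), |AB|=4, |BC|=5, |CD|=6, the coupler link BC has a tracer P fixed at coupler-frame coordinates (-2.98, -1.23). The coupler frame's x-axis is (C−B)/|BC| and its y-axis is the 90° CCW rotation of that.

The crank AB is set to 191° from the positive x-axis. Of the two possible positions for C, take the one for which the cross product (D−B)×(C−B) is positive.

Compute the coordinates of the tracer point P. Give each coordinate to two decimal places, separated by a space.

A=(0,0), D=(6.00,0)
B = A + 4.00·(cos191°, sin191°) = (-3.9265, -0.7632)
|BD| = 9.9558
circle(B,5.00) ∩ circle(D,6.00): a=4.4255, h=2.3271
  candidates: C₊=(0.3075,1.8963) cross=23.168; C₋=(0.6643,-2.7442) cross=-23.168
  mode + wants cross > 0 → take C=(0.3075,1.8963) (cross=23.168)
ex = (C−B)/|BC| = (0.8468,0.5319); ey = (-0.5319,0.8468)
P = B + -2.98·ex + -1.23·ey = (-5.7958,-3.3899)

-5.80 -3.39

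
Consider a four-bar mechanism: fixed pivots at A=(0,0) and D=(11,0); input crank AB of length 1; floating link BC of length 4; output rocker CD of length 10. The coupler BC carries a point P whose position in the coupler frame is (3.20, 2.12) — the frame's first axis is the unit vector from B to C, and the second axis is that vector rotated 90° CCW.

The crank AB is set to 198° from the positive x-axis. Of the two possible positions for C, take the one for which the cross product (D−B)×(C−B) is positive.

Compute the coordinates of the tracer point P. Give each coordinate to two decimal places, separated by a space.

A=(0,0), D=(11.00,0)
B = A + 1.00·(cos198°, sin198°) = (-0.9511, -0.3090)
|BD| = 11.9551
circle(B,4.00) ∩ circle(D,10.00): a=2.4644, h=3.1507
  candidates: C₊=(1.4310,2.9043) cross=37.667; C₋=(1.5939,-3.3950) cross=-37.667
  mode + wants cross > 0 → take C=(1.4310,2.9043) (cross=37.667)
ex = (C−B)/|BC| = (0.5955,0.8033); ey = (-0.8033,0.5955)
P = B + 3.20·ex + 2.12·ey = (-0.7484,3.5242)

-0.75 3.52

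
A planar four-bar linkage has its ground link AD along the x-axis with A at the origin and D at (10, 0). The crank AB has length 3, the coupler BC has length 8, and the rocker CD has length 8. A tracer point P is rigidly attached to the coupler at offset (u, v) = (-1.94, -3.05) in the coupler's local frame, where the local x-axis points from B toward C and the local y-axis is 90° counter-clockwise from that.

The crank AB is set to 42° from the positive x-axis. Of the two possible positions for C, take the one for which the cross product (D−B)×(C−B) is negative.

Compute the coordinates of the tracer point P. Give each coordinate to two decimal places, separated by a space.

-1.23 3.05

A=(0,0), D=(10.00,0)
B = A + 3.00·(cos42°, sin42°) = (2.2294, 2.0074)
|BD| = 8.0257
circle(B,8.00) ∩ circle(D,8.00): a=4.0128, h=6.9208
  candidates: C₊=(7.8458,7.7045) cross=55.544; C₋=(4.3837,-5.6971) cross=-55.544
  mode - wants cross < 0 → take C=(4.3837,-5.6971) (cross=-55.544)
ex = (C−B)/|BC| = (0.2693,-0.9631); ey = (0.9631,0.2693)
P = B + -1.94·ex + -3.05·ey = (-1.2303,3.0544)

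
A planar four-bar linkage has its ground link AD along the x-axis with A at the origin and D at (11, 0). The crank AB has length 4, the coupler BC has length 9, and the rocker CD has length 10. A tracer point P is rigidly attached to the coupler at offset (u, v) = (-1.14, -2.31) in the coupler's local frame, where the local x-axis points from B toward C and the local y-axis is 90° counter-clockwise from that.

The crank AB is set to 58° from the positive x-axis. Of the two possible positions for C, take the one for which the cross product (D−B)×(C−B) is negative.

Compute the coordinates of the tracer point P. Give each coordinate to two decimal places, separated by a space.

A=(0,0), D=(11.00,0)
B = A + 4.00·(cos58°, sin58°) = (2.1197, 3.3922)
|BD| = 9.5062
circle(B,9.00) ∩ circle(D,10.00): a=3.7537, h=8.1798
  candidates: C₊=(8.5452,9.6940) cross=77.759; C₋=(2.7074,-5.5886) cross=-77.759
  mode - wants cross < 0 → take C=(2.7074,-5.5886) (cross=-77.759)
ex = (C−B)/|BC| = (0.0653,-0.9979); ey = (0.9979,0.0653)
P = B + -1.14·ex + -2.31·ey = (-0.2598,4.3789)

-0.26 4.38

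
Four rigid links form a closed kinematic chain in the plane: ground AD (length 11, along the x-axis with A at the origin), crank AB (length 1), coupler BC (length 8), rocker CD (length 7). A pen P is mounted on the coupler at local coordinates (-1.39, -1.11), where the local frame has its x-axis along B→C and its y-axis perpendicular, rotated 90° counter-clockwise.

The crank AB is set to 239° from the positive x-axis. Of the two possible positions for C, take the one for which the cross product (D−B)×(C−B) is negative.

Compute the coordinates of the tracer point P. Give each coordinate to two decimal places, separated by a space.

-2.28 -1.05

A=(0,0), D=(11.00,0)
B = A + 1.00·(cos239°, sin239°) = (-0.5150, -0.8572)
|BD| = 11.5469
circle(B,8.00) ∩ circle(D,7.00): a=6.4230, h=4.7692
  candidates: C₊=(5.5362,4.3757) cross=55.070; C₋=(6.2442,-5.1364) cross=-55.070
  mode - wants cross < 0 → take C=(6.2442,-5.1364) (cross=-55.070)
ex = (C−B)/|BC| = (0.8449,-0.5349); ey = (0.5349,0.8449)
P = B + -1.39·ex + -1.11·ey = (-2.2832,-1.0515)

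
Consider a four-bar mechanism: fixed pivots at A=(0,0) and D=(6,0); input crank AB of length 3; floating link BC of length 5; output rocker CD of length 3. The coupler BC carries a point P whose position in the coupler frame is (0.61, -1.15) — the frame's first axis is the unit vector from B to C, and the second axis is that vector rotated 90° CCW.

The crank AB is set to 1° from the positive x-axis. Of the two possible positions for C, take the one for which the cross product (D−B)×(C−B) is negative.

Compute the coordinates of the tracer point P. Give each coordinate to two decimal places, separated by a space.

2.85 -1.24

A=(0,0), D=(6.00,0)
B = A + 3.00·(cos1°, sin1°) = (2.9995, 0.0524)
|BD| = 3.0009
circle(B,5.00) ∩ circle(D,3.00): a=4.1663, h=2.7644
  candidates: C₊=(7.2135,2.7436) cross=8.296; C₋=(7.1170,-2.7843) cross=-8.296
  mode - wants cross < 0 → take C=(7.1170,-2.7843) (cross=-8.296)
ex = (C−B)/|BC| = (0.8235,-0.5673); ey = (0.5673,0.8235)
P = B + 0.61·ex + -1.15·ey = (2.8494,-1.2407)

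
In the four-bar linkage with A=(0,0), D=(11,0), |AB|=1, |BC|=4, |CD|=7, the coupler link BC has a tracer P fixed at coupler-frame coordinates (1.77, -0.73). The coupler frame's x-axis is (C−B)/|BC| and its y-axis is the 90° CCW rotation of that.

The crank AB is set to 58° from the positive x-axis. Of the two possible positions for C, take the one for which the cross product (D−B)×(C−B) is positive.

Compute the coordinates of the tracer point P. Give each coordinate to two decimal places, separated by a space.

2.44 0.71

A=(0,0), D=(11.00,0)
B = A + 1.00·(cos58°, sin58°) = (0.5299, 0.8480)
|BD| = 10.5044
circle(B,4.00) ∩ circle(D,7.00): a=3.6814, h=1.5644
  candidates: C₊=(4.3256,2.1101) cross=16.433; C₋=(4.0730,-1.0084) cross=-16.433
  mode + wants cross > 0 → take C=(4.3256,2.1101) (cross=16.433)
ex = (C−B)/|BC| = (0.9489,0.3155); ey = (-0.3155,0.9489)
P = B + 1.77·ex + -0.73·ey = (2.4398,0.7138)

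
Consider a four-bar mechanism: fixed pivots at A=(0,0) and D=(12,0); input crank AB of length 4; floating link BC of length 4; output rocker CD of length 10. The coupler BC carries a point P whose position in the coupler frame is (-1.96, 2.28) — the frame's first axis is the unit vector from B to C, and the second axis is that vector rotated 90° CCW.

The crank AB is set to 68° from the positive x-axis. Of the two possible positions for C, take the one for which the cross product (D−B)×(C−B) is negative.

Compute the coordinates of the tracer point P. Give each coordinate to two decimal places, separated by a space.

3.51 5.94

A=(0,0), D=(12.00,0)
B = A + 4.00·(cos68°, sin68°) = (1.4984, 3.7087)
|BD| = 11.1372
circle(B,4.00) ∩ circle(D,10.00): a=1.7975, h=3.5734
  candidates: C₊=(4.3833,6.4796) cross=39.798; C₋=(2.0034,-0.2593) cross=-39.798
  mode - wants cross < 0 → take C=(2.0034,-0.2593) (cross=-39.798)
ex = (C−B)/|BC| = (0.1262,-0.9920); ey = (0.9920,0.1262)
P = B + -1.96·ex + 2.28·ey = (3.5128,5.9409)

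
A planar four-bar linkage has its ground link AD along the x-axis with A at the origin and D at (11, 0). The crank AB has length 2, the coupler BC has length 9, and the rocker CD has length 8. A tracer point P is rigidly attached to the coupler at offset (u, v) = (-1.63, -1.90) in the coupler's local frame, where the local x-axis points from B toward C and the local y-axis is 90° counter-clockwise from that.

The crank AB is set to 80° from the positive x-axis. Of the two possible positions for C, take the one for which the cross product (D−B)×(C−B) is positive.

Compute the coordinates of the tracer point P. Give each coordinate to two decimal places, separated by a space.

A=(0,0), D=(11.00,0)
B = A + 2.00·(cos80°, sin80°) = (0.3473, 1.9696)
|BD| = 10.8333
circle(B,9.00) ∩ circle(D,8.00): a=6.2012, h=6.5226
  candidates: C₊=(7.6311,7.2561) cross=70.661; C₋=(5.2593,-5.5717) cross=-70.661
  mode + wants cross > 0 → take C=(7.6311,7.2561) (cross=70.661)
ex = (C−B)/|BC| = (0.8093,0.5874); ey = (-0.5874,0.8093)
P = B + -1.63·ex + -1.90·ey = (0.1441,-0.5255)

0.14 -0.53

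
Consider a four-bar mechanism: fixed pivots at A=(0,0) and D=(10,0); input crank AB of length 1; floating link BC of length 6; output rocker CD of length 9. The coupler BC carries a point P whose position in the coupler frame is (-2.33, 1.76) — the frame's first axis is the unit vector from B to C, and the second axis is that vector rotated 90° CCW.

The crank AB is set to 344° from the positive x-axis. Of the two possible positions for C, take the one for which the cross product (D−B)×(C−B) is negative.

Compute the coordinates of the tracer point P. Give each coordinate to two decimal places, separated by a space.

A=(0,0), D=(10.00,0)
B = A + 1.00·(cos344°, sin344°) = (0.9613, -0.2756)
|BD| = 9.0429
circle(B,6.00) ∩ circle(D,9.00): a=2.0333, h=5.6450
  candidates: C₊=(2.8216,5.4287) cross=51.047; C₋=(3.1657,-5.8560) cross=-51.047
  mode - wants cross < 0 → take C=(3.1657,-5.8560) (cross=-51.047)
ex = (C−B)/|BC| = (0.3674,-0.9301); ey = (0.9301,0.3674)
P = B + -2.33·ex + 1.76·ey = (1.7421,2.5380)

1.74 2.54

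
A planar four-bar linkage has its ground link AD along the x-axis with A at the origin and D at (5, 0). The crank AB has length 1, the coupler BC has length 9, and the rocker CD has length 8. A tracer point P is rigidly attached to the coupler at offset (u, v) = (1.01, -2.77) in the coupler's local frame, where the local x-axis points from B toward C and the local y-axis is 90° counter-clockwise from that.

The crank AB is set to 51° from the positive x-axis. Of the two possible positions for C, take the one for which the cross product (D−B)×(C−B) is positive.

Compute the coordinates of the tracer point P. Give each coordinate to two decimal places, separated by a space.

A=(0,0), D=(5.00,0)
B = A + 1.00·(cos51°, sin51°) = (0.6293, 0.7771)
|BD| = 4.4392
circle(B,9.00) ∩ circle(D,8.00): a=4.1344, h=7.9942
  candidates: C₊=(6.0993,7.9241) cross=35.488; C₋=(3.3003,-7.8174) cross=-35.488
  mode + wants cross > 0 → take C=(6.0993,7.9241) (cross=35.488)
ex = (C−B)/|BC| = (0.6078,0.7941); ey = (-0.7941,0.6078)
P = B + 1.01·ex + -2.77·ey = (3.4429,-0.1044)

3.44 -0.10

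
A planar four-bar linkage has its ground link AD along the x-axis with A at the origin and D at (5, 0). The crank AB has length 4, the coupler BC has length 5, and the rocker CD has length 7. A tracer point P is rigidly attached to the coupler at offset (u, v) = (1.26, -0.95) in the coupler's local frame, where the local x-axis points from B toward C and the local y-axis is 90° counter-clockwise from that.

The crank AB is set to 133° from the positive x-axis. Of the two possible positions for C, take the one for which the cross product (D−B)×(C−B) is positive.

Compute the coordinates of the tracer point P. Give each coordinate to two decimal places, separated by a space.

-1.15 2.92

A=(0,0), D=(5.00,0)
B = A + 4.00·(cos133°, sin133°) = (-2.7280, 2.9254)
|BD| = 8.2632
circle(B,5.00) ∩ circle(D,7.00): a=2.6794, h=4.2215
  candidates: C₊=(1.2724,5.9249) cross=34.883; C₋=(-1.7167,-1.9712) cross=-34.883
  mode + wants cross > 0 → take C=(1.2724,5.9249) (cross=34.883)
ex = (C−B)/|BC| = (0.8001,0.5999); ey = (-0.5999,0.8001)
P = B + 1.26·ex + -0.95·ey = (-1.1500,2.9212)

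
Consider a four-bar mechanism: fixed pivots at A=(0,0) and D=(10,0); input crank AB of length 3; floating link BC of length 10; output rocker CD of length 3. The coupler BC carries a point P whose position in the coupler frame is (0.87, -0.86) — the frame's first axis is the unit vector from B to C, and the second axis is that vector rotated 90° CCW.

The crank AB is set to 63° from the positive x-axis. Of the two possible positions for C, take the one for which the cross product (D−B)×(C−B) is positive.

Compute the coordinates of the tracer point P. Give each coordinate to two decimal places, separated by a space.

A=(0,0), D=(10.00,0)
B = A + 3.00·(cos63°, sin63°) = (1.3620, 2.6730)
|BD| = 9.0422
circle(B,10.00) ∩ circle(D,3.00): a=9.5531, h=2.9562
  candidates: C₊=(11.3620,2.6730) cross=26.730; C₋=(9.6142,-2.9751) cross=-26.730
  mode + wants cross > 0 → take C=(11.3620,2.6730) (cross=26.730)
ex = (C−B)/|BC| = (1.0000,-0.0000); ey = (0.0000,1.0000)
P = B + 0.87·ex + -0.86·ey = (2.2320,1.8130)

2.23 1.81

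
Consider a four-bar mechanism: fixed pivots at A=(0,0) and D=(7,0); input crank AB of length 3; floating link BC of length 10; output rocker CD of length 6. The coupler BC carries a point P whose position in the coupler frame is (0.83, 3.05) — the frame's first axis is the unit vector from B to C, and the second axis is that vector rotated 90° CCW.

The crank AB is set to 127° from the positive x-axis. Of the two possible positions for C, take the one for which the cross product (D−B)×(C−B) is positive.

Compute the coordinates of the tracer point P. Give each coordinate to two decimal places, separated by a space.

A=(0,0), D=(7.00,0)
B = A + 3.00·(cos127°, sin127°) = (-1.8054, 2.3959)
|BD| = 9.1256
circle(B,10.00) ∩ circle(D,6.00): a=8.0694, h=5.9063
  candidates: C₊=(7.5316,5.9764) cross=53.899; C₋=(4.4302,-5.4218) cross=-53.899
  mode + wants cross > 0 → take C=(7.5316,5.9764) (cross=53.899)
ex = (C−B)/|BC| = (0.9337,0.3580); ey = (-0.3580,0.9337)
P = B + 0.83·ex + 3.05·ey = (-2.1225,5.5409)

-2.12 5.54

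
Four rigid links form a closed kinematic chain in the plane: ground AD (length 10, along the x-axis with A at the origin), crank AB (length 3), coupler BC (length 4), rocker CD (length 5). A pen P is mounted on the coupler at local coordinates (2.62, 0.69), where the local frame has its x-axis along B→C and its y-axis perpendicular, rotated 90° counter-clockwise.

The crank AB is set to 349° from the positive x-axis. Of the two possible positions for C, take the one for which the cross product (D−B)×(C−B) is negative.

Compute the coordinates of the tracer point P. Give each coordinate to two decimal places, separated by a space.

5.42 -1.68

A=(0,0), D=(10.00,0)
B = A + 3.00·(cos349°, sin349°) = (2.9449, -0.5724)
|BD| = 7.0783
circle(B,4.00) ∩ circle(D,5.00): a=2.9034, h=2.7514
  candidates: C₊=(5.6163,2.4048) cross=19.475; C₋=(6.0613,-3.0800) cross=-19.475
  mode - wants cross < 0 → take C=(6.0613,-3.0800) (cross=-19.475)
ex = (C−B)/|BC| = (0.7791,-0.6269); ey = (0.6269,0.7791)
P = B + 2.62·ex + 0.69·ey = (5.4187,-1.6773)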